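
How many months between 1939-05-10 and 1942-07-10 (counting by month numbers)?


From May 1939 to July 1942
3 years * 12 = 36 months, plus 2 months = 38

38 months


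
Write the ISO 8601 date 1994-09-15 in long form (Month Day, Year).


ISO 1994-09-15 parses as year=1994, month=09, day=15
Month 9 -> September

September 15, 1994


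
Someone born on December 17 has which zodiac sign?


Date: December 17
Conventional tropical zodiac dates: Sagittarius from November 22 onward; Capricorn starts December 22
December 17 falls within the Sagittarius range

Sagittarius


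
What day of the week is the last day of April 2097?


April 2097 has 30 days
Anchor: Jan 1, 2097. With p = 2097 - 1 = 2096: (p + p//4 - p//100 + p//400) mod 7 = (2096 + 524 - 20 + 5) mod 7 = 2605 mod 7 = 1 -> Tuesday (Mon=0 ... Sun=6)
Days before April (Jan-Mar): 90; April 1 index = (1 + 90) mod 7 = 0 -> Monday
Last day offset: 30 - 1 = 29 days
Weekday index = (0 + 29) mod 7 = 1

Tuesday, April 30


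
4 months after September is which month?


September is month 9
9 + 4 = 13; wrap: 13 - 12 = 1

January


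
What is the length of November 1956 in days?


November 1956

30 days


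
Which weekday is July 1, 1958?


Target: July 1, 1958
Anchor: Jan 1, 1958. With p = 1958 - 1 = 1957: (p + p//4 - p//100 + p//400) mod 7 = (1957 + 489 - 19 + 4) mod 7 = 2431 mod 7 = 2 -> Wednesday (Mon=0 ... Sun=6)
Days before July (Jan-Jun): 181 days
Weekday index = (2 + 181) mod 7 = 1

Tuesday


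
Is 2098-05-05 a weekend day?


Anchor: Jan 1, 2098. With p = 2098 - 1 = 2097: (p + p//4 - p//100 + p//400) mod 7 = (2097 + 524 - 20 + 5) mod 7 = 2606 mod 7 = 2 -> Wednesday (Mon=0 ... Sun=6)
Day of year: 125; offset = 124
Weekday index = (2 + 124) mod 7 = 0 -> Monday
Weekend days: Saturday, Sunday

No


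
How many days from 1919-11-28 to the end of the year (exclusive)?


Day of year: 332 of 365
Remaining = 365 - 332

33 days


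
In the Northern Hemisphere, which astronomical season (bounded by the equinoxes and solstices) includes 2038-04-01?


Date: April 1
Astronomical Spring (approx.; exact equinox/solstice day varies by year): March 20 to June 20
April 1 falls within the Spring window

Spring


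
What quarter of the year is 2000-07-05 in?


Month: July (month 7)
Q1: Jan-Mar, Q2: Apr-Jun, Q3: Jul-Sep, Q4: Oct-Dec

Q3


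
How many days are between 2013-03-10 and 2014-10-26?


From 2013-03-10 to 2014-10-26
2013-03-10: days before March = 31 + 28 = 59 (2013 is not a leap year); day of year = 59 + 10 = 69
2014-10-26: days before October = 31 + 28 + 31 + 30 + 31 + 30 + 31 + 31 + 30 = 273 (2014 is not a leap year); day of year = 273 + 26 = 299
Rest of 2013: 365 - 69 = 296
Total = 296 + 299 = 595

595 days


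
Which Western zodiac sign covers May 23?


Date: May 23
Conventional tropical zodiac dates: Gemini from May 21 onward; Cancer starts June 21
May 23 falls within the Gemini range

Gemini


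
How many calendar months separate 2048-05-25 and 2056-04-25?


From May 2048 to April 2056
8 years * 12 = 96 months, minus 1 month = 95

95 months


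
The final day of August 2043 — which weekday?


August 2043 has 31 days
Anchor: Jan 1, 2043. With p = 2043 - 1 = 2042: (p + p//4 - p//100 + p//400) mod 7 = (2042 + 510 - 20 + 5) mod 7 = 2537 mod 7 = 3 -> Thursday (Mon=0 ... Sun=6)
Days before August (Jan-Jul): 212; August 1 index = (3 + 212) mod 7 = 5 -> Saturday
Last day offset: 31 - 1 = 30 days
Weekday index = (5 + 30) mod 7 = 0

Monday, August 31


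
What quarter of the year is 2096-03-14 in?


Month: March (month 3)
Q1: Jan-Mar, Q2: Apr-Jun, Q3: Jul-Sep, Q4: Oct-Dec

Q1


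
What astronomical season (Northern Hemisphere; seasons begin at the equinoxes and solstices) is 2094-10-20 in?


Date: October 20
Astronomical Autumn (approx.; exact equinox/solstice day varies by year): September 22 to December 20
October 20 falls within the Autumn window

Autumn


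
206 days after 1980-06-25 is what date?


Start: 1980-06-25, add 206 days
June 1980 has 30 days: 30 - 25 = 5 days to June 30 -> 201 left
July 1980 has 31 days -> 170 left
August 1980 has 31 days -> 139 left
September 1980 has 30 days -> 109 left
October 1980 has 31 days -> 78 left
November 1980 has 30 days -> 48 left
December 1980 has 31 days -> 17 left
January 1981: 17 <= 31 -> lands on January 17

Result: 1981-01-17


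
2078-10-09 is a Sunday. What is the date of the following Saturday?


Current: Sunday
Target: Saturday
Days ahead: 6

Next Saturday: 2078-10-15


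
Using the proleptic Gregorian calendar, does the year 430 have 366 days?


Gregorian leap year rule: divisible by 4, but not by 100, unless also by 400.
430 is not divisible by 4 -> not a leap year

No


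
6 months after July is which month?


July is month 7
7 + 6 = 13; wrap: 13 - 12 = 1

January


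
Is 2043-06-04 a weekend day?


Anchor: Jan 1, 2043. With p = 2043 - 1 = 2042: (p + p//4 - p//100 + p//400) mod 7 = (2042 + 510 - 20 + 5) mod 7 = 2537 mod 7 = 3 -> Thursday (Mon=0 ... Sun=6)
Day of year: 155; offset = 154
Weekday index = (3 + 154) mod 7 = 3 -> Thursday
Weekend days: Saturday, Sunday

No


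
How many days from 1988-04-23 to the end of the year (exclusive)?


Day of year: 114 of 366
Remaining = 366 - 114

252 days


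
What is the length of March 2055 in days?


March 2055

31 days


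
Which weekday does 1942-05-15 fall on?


Date: May 15, 1942
Anchor: Jan 1, 1942. With p = 1942 - 1 = 1941: (p + p//4 - p//100 + p//400) mod 7 = (1941 + 485 - 19 + 4) mod 7 = 2411 mod 7 = 3 -> Thursday (Mon=0 ... Sun=6)
Days before May (Jan-Apr): 120; offset = 120 + 15 - 1 = 134
Weekday index = (3 + 134) mod 7 = 4

Day of the week: Friday


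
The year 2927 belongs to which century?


Century = (year - 1) // 100 + 1
= (2927 - 1) // 100 + 1
= 2926 // 100 + 1
= 29 + 1

30th century


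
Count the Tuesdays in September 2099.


September 2099 has 30 days
Anchor: Jan 1, 2099. With p = 2099 - 1 = 2098: (p + p//4 - p//100 + p//400) mod 7 = (2098 + 524 - 20 + 5) mod 7 = 2607 mod 7 = 3 -> Thursday (Mon=0 ... Sun=6)
Days before September (Jan-Aug): 243; September 1 index = (3 + 243) mod 7 = 1 -> Tuesday
First Tuesday is September 1
Tuesdays: 1, 8, 15, 22, 29

5 Tuesdays


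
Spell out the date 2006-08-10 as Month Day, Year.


ISO 2006-08-10 parses as year=2006, month=08, day=10
Month 8 -> August

August 10, 2006


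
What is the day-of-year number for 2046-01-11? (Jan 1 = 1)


Date: January 11, 2046
No months before January
Plus 11 days in January

Day of year: 11


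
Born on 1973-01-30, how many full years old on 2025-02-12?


Birth: 1973-01-30
Reference: 2025-02-12
Year difference: 2025 - 1973 = 52

52 years old


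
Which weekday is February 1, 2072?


Target: February 1, 2072
Anchor: Jan 1, 2072. With p = 2072 - 1 = 2071: (p + p//4 - p//100 + p//400) mod 7 = (2071 + 517 - 20 + 5) mod 7 = 2573 mod 7 = 4 -> Friday (Mon=0 ... Sun=6)
Days before February (Jan): 31 days
Weekday index = (4 + 31) mod 7 = 0

Monday


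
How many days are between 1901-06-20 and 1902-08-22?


From 1901-06-20 to 1902-08-22
1901-06-20: days before June = 31 + 28 + 31 + 30 + 31 = 151 (1901 is not a leap year); day of year = 151 + 20 = 171
1902-08-22: days before August = 31 + 28 + 31 + 30 + 31 + 30 + 31 = 212 (1902 is not a leap year); day of year = 212 + 22 = 234
Rest of 1901: 365 - 171 = 194
Total = 194 + 234 = 428

428 days


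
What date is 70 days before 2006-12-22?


Start: 2006-12-22, subtract 70 days
Back 22 days from December 22 reaches November 30, 2006 -> 48 left
November 2006 has 30 days -> back to October 31, 2006 -> 18 left
October 2006: 31 - 18 = 13 -> lands on October 13

Result: 2006-10-13


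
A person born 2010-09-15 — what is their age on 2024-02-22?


Birth: 2010-09-15
Reference: 2024-02-22
Year difference: 2024 - 2010 = 14
Birthday not yet reached in 2024, subtract 1

13 years old


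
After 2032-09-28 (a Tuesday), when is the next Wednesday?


Current: Tuesday
Target: Wednesday
Days ahead: 1

Next Wednesday: 2032-09-29


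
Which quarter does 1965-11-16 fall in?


Month: November (month 11)
Q1: Jan-Mar, Q2: Apr-Jun, Q3: Jul-Sep, Q4: Oct-Dec

Q4


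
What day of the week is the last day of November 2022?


November 2022 has 30 days
Anchor: Jan 1, 2022. With p = 2022 - 1 = 2021: (p + p//4 - p//100 + p//400) mod 7 = (2021 + 505 - 20 + 5) mod 7 = 2511 mod 7 = 5 -> Saturday (Mon=0 ... Sun=6)
Days before November (Jan-Oct): 304; November 1 index = (5 + 304) mod 7 = 1 -> Tuesday
Last day offset: 30 - 1 = 29 days
Weekday index = (1 + 29) mod 7 = 2

Wednesday, November 30


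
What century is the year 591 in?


Century = (year - 1) // 100 + 1
= (591 - 1) // 100 + 1
= 590 // 100 + 1
= 5 + 1

6th century


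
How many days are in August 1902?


August 1902

31 days


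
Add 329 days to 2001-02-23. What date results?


Start: 2001-02-23, add 329 days
February 2001 has 28 days: 28 - 23 = 5 days to February 28 -> 324 left
March 2001 has 31 days -> 293 left
April 2001 has 30 days -> 263 left
May 2001 has 31 days -> 232 left
June 2001 has 30 days -> 202 left
July 2001 has 31 days -> 171 left
August 2001 has 31 days -> 140 left
September 2001 has 30 days -> 110 left
October 2001 has 31 days -> 79 left
November 2001 has 30 days -> 49 left
December 2001 has 31 days -> 18 left
January 2002: 18 <= 31 -> lands on January 18

Result: 2002-01-18


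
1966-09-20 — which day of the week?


Date: September 20, 1966
Anchor: Jan 1, 1966. With p = 1966 - 1 = 1965: (p + p//4 - p//100 + p//400) mod 7 = (1965 + 491 - 19 + 4) mod 7 = 2441 mod 7 = 5 -> Saturday (Mon=0 ... Sun=6)
Days before September (Jan-Aug): 243; offset = 243 + 20 - 1 = 262
Weekday index = (5 + 262) mod 7 = 1

Day of the week: Tuesday


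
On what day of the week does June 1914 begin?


Target: June 1, 1914
Anchor: Jan 1, 1914. With p = 1914 - 1 = 1913: (p + p//4 - p//100 + p//400) mod 7 = (1913 + 478 - 19 + 4) mod 7 = 2376 mod 7 = 3 -> Thursday (Mon=0 ... Sun=6)
Days before June (Jan-May): 151 days
Weekday index = (3 + 151) mod 7 = 0

Monday


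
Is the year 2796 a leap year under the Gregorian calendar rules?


Gregorian leap year rule: divisible by 4, but not by 100, unless also by 400.
2796 is divisible by 4 but not 100 -> leap year

Yes


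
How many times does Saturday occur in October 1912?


October 1912 has 31 days
Anchor: Jan 1, 1912. With p = 1912 - 1 = 1911: (p + p//4 - p//100 + p//400) mod 7 = (1911 + 477 - 19 + 4) mod 7 = 2373 mod 7 = 0 -> Monday (Mon=0 ... Sun=6)
Days before October (Jan-Sep): 274; October 1 index = (0 + 274) mod 7 = 1 -> Tuesday
First Saturday is October 5
Saturdays: 5, 12, 19, 26

4 Saturdays


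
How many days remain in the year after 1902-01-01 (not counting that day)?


Day of year: 1 of 365
Remaining = 365 - 1

364 days


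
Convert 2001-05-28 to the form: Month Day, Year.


ISO 2001-05-28 parses as year=2001, month=05, day=28
Month 5 -> May

May 28, 2001


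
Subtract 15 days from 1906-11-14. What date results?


Start: 1906-11-14, subtract 15 days
Back 14 days from November 14 reaches October 31, 1906 -> 1 left
October 1906: 31 - 1 = 30 -> lands on October 30

Result: 1906-10-30


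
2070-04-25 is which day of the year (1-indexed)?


Date: April 25, 2070
Days in months 1 through 3: 90
Plus 25 days in April

Day of year: 115


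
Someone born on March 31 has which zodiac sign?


Date: March 31
Conventional tropical zodiac dates: Aries from March 21 onward; Taurus starts April 20
March 31 falls within the Aries range

Aries


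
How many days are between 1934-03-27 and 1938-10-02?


From 1934-03-27 to 1938-10-02
1934-03-27: days before March = 31 + 28 = 59 (1934 is not a leap year); day of year = 59 + 27 = 86
1938-10-02: days before October = 31 + 28 + 31 + 30 + 31 + 30 + 31 + 31 + 30 = 273 (1938 is not a leap year); day of year = 273 + 2 = 275
Rest of 1934: 365 - 86 = 279
Full years 1935 (365), 1936 (366), 1937 (365): 1096
Total = 279 + 1096 + 275 = 1650

1650 days


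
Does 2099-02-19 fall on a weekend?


Anchor: Jan 1, 2099. With p = 2099 - 1 = 2098: (p + p//4 - p//100 + p//400) mod 7 = (2098 + 524 - 20 + 5) mod 7 = 2607 mod 7 = 3 -> Thursday (Mon=0 ... Sun=6)
Day of year: 50; offset = 49
Weekday index = (3 + 49) mod 7 = 3 -> Thursday
Weekend days: Saturday, Sunday

No


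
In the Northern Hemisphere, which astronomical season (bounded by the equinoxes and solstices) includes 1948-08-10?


Date: August 10
Astronomical Summer (approx.; exact equinox/solstice day varies by year): June 21 to September 21
August 10 falls within the Summer window

Summer


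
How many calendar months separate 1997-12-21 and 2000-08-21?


From December 1997 to August 2000
3 years * 12 = 36 months, minus 4 months = 32

32 months


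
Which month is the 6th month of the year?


Month 6 of 12

June


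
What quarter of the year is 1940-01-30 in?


Month: January (month 1)
Q1: Jan-Mar, Q2: Apr-Jun, Q3: Jul-Sep, Q4: Oct-Dec

Q1


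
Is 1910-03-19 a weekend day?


Anchor: Jan 1, 1910. With p = 1910 - 1 = 1909: (p + p//4 - p//100 + p//400) mod 7 = (1909 + 477 - 19 + 4) mod 7 = 2371 mod 7 = 5 -> Saturday (Mon=0 ... Sun=6)
Day of year: 78; offset = 77
Weekday index = (5 + 77) mod 7 = 5 -> Saturday
Weekend days: Saturday, Sunday

Yes


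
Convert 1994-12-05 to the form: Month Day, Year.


ISO 1994-12-05 parses as year=1994, month=12, day=05
Month 12 -> December

December 5, 1994


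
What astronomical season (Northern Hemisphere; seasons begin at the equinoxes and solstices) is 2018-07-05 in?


Date: July 5
Astronomical Summer (approx.; exact equinox/solstice day varies by year): June 21 to September 21
July 5 falls within the Summer window

Summer


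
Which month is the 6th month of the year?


Month 6 of 12

June


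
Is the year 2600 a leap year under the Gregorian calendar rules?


Gregorian leap year rule: divisible by 4, but not by 100, unless also by 400.
2600 is divisible by 100 but not 400 -> not a leap year

No


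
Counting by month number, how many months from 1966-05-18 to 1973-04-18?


From May 1966 to April 1973
7 years * 12 = 84 months, minus 1 month = 83

83 months


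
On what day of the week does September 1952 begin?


Target: September 1, 1952
Anchor: Jan 1, 1952. With p = 1952 - 1 = 1951: (p + p//4 - p//100 + p//400) mod 7 = (1951 + 487 - 19 + 4) mod 7 = 2423 mod 7 = 1 -> Tuesday (Mon=0 ... Sun=6)
Days before September (Jan-Aug): 244 days
Weekday index = (1 + 244) mod 7 = 0

Monday


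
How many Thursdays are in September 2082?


September 2082 has 30 days
Anchor: Jan 1, 2082. With p = 2082 - 1 = 2081: (p + p//4 - p//100 + p//400) mod 7 = (2081 + 520 - 20 + 5) mod 7 = 2586 mod 7 = 3 -> Thursday (Mon=0 ... Sun=6)
Days before September (Jan-Aug): 243; September 1 index = (3 + 243) mod 7 = 1 -> Tuesday
First Thursday is September 3
Thursdays: 3, 10, 17, 24

4 Thursdays


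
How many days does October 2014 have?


October 2014

31 days


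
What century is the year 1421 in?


Century = (year - 1) // 100 + 1
= (1421 - 1) // 100 + 1
= 1420 // 100 + 1
= 14 + 1

15th century


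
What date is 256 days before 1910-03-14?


Start: 1910-03-14, subtract 256 days
Back 14 days from March 14 reaches February 28, 1910 -> 242 left
February 1910 has 28 days -> back to January 31, 1910 -> 214 left
January 1910 has 31 days -> back to December 31, 1909 -> 183 left
December 1909 has 31 days -> back to November 30, 1909 -> 152 left
November 1909 has 30 days -> back to October 31, 1909 -> 122 left
October 1909 has 31 days -> back to September 30, 1909 -> 91 left
September 1909 has 30 days -> back to August 31, 1909 -> 61 left
August 1909 has 31 days -> back to July 31, 1909 -> 30 left
July 1909: 31 - 30 = 1 -> lands on July 1

Result: 1909-07-01


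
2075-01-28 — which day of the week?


Date: January 28, 2075
Anchor: Jan 1, 2075. With p = 2075 - 1 = 2074: (p + p//4 - p//100 + p//400) mod 7 = (2074 + 518 - 20 + 5) mod 7 = 2577 mod 7 = 1 -> Tuesday (Mon=0 ... Sun=6)
Days into year = 28 - 1 = 27
Weekday index = (1 + 27) mod 7 = 0

Day of the week: Monday


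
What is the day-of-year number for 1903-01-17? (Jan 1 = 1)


Date: January 17, 1903
No months before January
Plus 17 days in January

Day of year: 17


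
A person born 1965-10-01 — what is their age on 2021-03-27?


Birth: 1965-10-01
Reference: 2021-03-27
Year difference: 2021 - 1965 = 56
Birthday not yet reached in 2021, subtract 1

55 years old


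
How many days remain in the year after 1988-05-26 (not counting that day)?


Day of year: 147 of 366
Remaining = 366 - 147

219 days


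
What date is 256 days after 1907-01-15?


Start: 1907-01-15, add 256 days
January 1907 has 31 days: 31 - 15 = 16 days to January 31 -> 240 left
February 1907 has 28 days -> 212 left
March 1907 has 31 days -> 181 left
April 1907 has 30 days -> 151 left
May 1907 has 31 days -> 120 left
June 1907 has 30 days -> 90 left
July 1907 has 31 days -> 59 left
August 1907 has 31 days -> 28 left
September 1907: 28 <= 30 -> lands on September 28

Result: 1907-09-28


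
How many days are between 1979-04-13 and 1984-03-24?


From 1979-04-13 to 1984-03-24
1979-04-13: days before April = 31 + 28 + 31 = 90 (1979 is not a leap year); day of year = 90 + 13 = 103
1984-03-24: days before March = 31 + 29 = 60 (1984 is a leap year); day of year = 60 + 24 = 84
Rest of 1979: 365 - 103 = 262
Full years 1980 (366), 1981 (365), 1982 (365), 1983 (365): 1461
Total = 262 + 1461 + 84 = 1807

1807 days


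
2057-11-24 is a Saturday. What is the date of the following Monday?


Current: Saturday
Target: Monday
Days ahead: 2

Next Monday: 2057-11-26


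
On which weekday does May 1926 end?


May 1926 has 31 days
Anchor: Jan 1, 1926. With p = 1926 - 1 = 1925: (p + p//4 - p//100 + p//400) mod 7 = (1925 + 481 - 19 + 4) mod 7 = 2391 mod 7 = 4 -> Friday (Mon=0 ... Sun=6)
Days before May (Jan-Apr): 120; May 1 index = (4 + 120) mod 7 = 5 -> Saturday
Last day offset: 31 - 1 = 30 days
Weekday index = (5 + 30) mod 7 = 0

Monday, May 31


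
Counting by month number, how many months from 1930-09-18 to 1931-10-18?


From September 1930 to October 1931
1 year * 12 = 12 months, plus 1 month = 13

13 months


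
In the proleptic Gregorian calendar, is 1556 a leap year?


Gregorian leap year rule: divisible by 4, but not by 100, unless also by 400.
1556 is divisible by 4 but not 100 -> leap year

Yes


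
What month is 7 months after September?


September is month 9
9 + 7 = 16; wrap: 16 - 12 = 4

April


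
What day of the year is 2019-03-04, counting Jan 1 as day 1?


Date: March 4, 2019
Days in months 1 through 2: 59
Plus 4 days in March

Day of year: 63


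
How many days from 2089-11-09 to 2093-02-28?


From 2089-11-09 to 2093-02-28
2089-11-09: days before November = 31 + 28 + 31 + 30 + 31 + 30 + 31 + 31 + 30 + 31 = 304 (2089 is not a leap year); day of year = 304 + 9 = 313
2093-02-28: days before February = 31; day of year = 31 + 28 = 59
Rest of 2089: 365 - 313 = 52
Full years 2090 (365), 2091 (365), 2092 (366): 1096
Total = 52 + 1096 + 59 = 1207

1207 days


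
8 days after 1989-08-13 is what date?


Start: 1989-08-13, add 8 days
August 1989 has 31 days; 13 + 8 = 21 stays within August

Result: 1989-08-21


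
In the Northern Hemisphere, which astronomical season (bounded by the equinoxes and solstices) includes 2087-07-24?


Date: July 24
Astronomical Summer (approx.; exact equinox/solstice day varies by year): June 21 to September 21
July 24 falls within the Summer window

Summer


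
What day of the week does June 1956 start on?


Target: June 1, 1956
Anchor: Jan 1, 1956. With p = 1956 - 1 = 1955: (p + p//4 - p//100 + p//400) mod 7 = (1955 + 488 - 19 + 4) mod 7 = 2428 mod 7 = 6 -> Sunday (Mon=0 ... Sun=6)
Days before June (Jan-May): 152 days
Weekday index = (6 + 152) mod 7 = 4

Friday


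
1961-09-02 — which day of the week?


Date: September 2, 1961
Anchor: Jan 1, 1961. With p = 1961 - 1 = 1960: (p + p//4 - p//100 + p//400) mod 7 = (1960 + 490 - 19 + 4) mod 7 = 2435 mod 7 = 6 -> Sunday (Mon=0 ... Sun=6)
Days before September (Jan-Aug): 243; offset = 243 + 2 - 1 = 244
Weekday index = (6 + 244) mod 7 = 5

Day of the week: Saturday


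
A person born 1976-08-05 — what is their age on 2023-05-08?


Birth: 1976-08-05
Reference: 2023-05-08
Year difference: 2023 - 1976 = 47
Birthday not yet reached in 2023, subtract 1

46 years old


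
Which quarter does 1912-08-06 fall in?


Month: August (month 8)
Q1: Jan-Mar, Q2: Apr-Jun, Q3: Jul-Sep, Q4: Oct-Dec

Q3


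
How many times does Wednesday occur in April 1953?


April 1953 has 30 days
Anchor: Jan 1, 1953. With p = 1953 - 1 = 1952: (p + p//4 - p//100 + p//400) mod 7 = (1952 + 488 - 19 + 4) mod 7 = 2425 mod 7 = 3 -> Thursday (Mon=0 ... Sun=6)
Days before April (Jan-Mar): 90; April 1 index = (3 + 90) mod 7 = 2 -> Wednesday
First Wednesday is April 1
Wednesdays: 1, 8, 15, 22, 29

5 Wednesdays


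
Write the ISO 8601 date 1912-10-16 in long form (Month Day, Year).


ISO 1912-10-16 parses as year=1912, month=10, day=16
Month 10 -> October

October 16, 1912


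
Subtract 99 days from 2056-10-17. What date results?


Start: 2056-10-17, subtract 99 days
Back 17 days from October 17 reaches September 30, 2056 -> 82 left
September 2056 has 30 days -> back to August 31, 2056 -> 52 left
August 2056 has 31 days -> back to July 31, 2056 -> 21 left
July 2056: 31 - 21 = 10 -> lands on July 10

Result: 2056-07-10


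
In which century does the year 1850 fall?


Century = (year - 1) // 100 + 1
= (1850 - 1) // 100 + 1
= 1849 // 100 + 1
= 18 + 1

19th century


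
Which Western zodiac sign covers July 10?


Date: July 10
Conventional tropical zodiac dates: Cancer from June 21 onward; Leo starts July 23
July 10 falls within the Cancer range

Cancer


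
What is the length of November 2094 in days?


November 2094

30 days


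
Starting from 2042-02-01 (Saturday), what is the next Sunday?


Current: Saturday
Target: Sunday
Days ahead: 1

Next Sunday: 2042-02-02


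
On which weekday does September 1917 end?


September 1917 has 30 days
Anchor: Jan 1, 1917. With p = 1917 - 1 = 1916: (p + p//4 - p//100 + p//400) mod 7 = (1916 + 479 - 19 + 4) mod 7 = 2380 mod 7 = 0 -> Monday (Mon=0 ... Sun=6)
Days before September (Jan-Aug): 243; September 1 index = (0 + 243) mod 7 = 5 -> Saturday
Last day offset: 30 - 1 = 29 days
Weekday index = (5 + 29) mod 7 = 6

Sunday, September 30


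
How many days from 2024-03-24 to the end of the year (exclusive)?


Day of year: 84 of 366
Remaining = 366 - 84

282 days


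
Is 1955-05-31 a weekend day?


Anchor: Jan 1, 1955. With p = 1955 - 1 = 1954: (p + p//4 - p//100 + p//400) mod 7 = (1954 + 488 - 19 + 4) mod 7 = 2427 mod 7 = 5 -> Saturday (Mon=0 ... Sun=6)
Day of year: 151; offset = 150
Weekday index = (5 + 150) mod 7 = 1 -> Tuesday
Weekend days: Saturday, Sunday

No


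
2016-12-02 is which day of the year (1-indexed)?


Date: December 2, 2016
Days in months 1 through 11: 335
Plus 2 days in December

Day of year: 337


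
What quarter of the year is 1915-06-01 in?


Month: June (month 6)
Q1: Jan-Mar, Q2: Apr-Jun, Q3: Jul-Sep, Q4: Oct-Dec

Q2


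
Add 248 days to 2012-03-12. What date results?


Start: 2012-03-12, add 248 days
March 2012 has 31 days: 31 - 12 = 19 days to March 31 -> 229 left
April 2012 has 30 days -> 199 left
May 2012 has 31 days -> 168 left
June 2012 has 30 days -> 138 left
July 2012 has 31 days -> 107 left
August 2012 has 31 days -> 76 left
September 2012 has 30 days -> 46 left
October 2012 has 31 days -> 15 left
November 2012: 15 <= 30 -> lands on November 15

Result: 2012-11-15


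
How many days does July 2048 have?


July 2048

31 days


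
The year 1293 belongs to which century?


Century = (year - 1) // 100 + 1
= (1293 - 1) // 100 + 1
= 1292 // 100 + 1
= 12 + 1

13th century


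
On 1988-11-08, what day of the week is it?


Date: November 8, 1988
Anchor: Jan 1, 1988. With p = 1988 - 1 = 1987: (p + p//4 - p//100 + p//400) mod 7 = (1987 + 496 - 19 + 4) mod 7 = 2468 mod 7 = 4 -> Friday (Mon=0 ... Sun=6)
Days before November (Jan-Oct): 305; offset = 305 + 8 - 1 = 312
Weekday index = (4 + 312) mod 7 = 1

Day of the week: Tuesday


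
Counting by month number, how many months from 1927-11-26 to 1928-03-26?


From November 1927 to March 1928
1 year * 12 = 12 months, minus 8 months = 4

4 months


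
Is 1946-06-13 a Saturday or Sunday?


Anchor: Jan 1, 1946. With p = 1946 - 1 = 1945: (p + p//4 - p//100 + p//400) mod 7 = (1945 + 486 - 19 + 4) mod 7 = 2416 mod 7 = 1 -> Tuesday (Mon=0 ... Sun=6)
Day of year: 164; offset = 163
Weekday index = (1 + 163) mod 7 = 3 -> Thursday
Weekend days: Saturday, Sunday

No


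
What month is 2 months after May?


May is month 5
5 + 2 = 7

July


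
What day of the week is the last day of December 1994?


December 1994 has 31 days
Anchor: Jan 1, 1994. With p = 1994 - 1 = 1993: (p + p//4 - p//100 + p//400) mod 7 = (1993 + 498 - 19 + 4) mod 7 = 2476 mod 7 = 5 -> Saturday (Mon=0 ... Sun=6)
Days before December (Jan-Nov): 334; December 1 index = (5 + 334) mod 7 = 3 -> Thursday
Last day offset: 31 - 1 = 30 days
Weekday index = (3 + 30) mod 7 = 5

Saturday, December 31


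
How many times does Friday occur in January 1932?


January 1932 has 31 days
Anchor: Jan 1, 1932. With p = 1932 - 1 = 1931: (p + p//4 - p//100 + p//400) mod 7 = (1931 + 482 - 19 + 4) mod 7 = 2398 mod 7 = 4 -> Friday (Mon=0 ... Sun=6)
January 1 is the anchor itself -> Friday
First Friday is January 1
Fridays: 1, 8, 15, 22, 29

5 Fridays


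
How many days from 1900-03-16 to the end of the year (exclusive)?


Day of year: 75 of 365
Remaining = 365 - 75

290 days


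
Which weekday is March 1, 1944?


Target: March 1, 1944
Anchor: Jan 1, 1944. With p = 1944 - 1 = 1943: (p + p//4 - p//100 + p//400) mod 7 = (1943 + 485 - 19 + 4) mod 7 = 2413 mod 7 = 5 -> Saturday (Mon=0 ... Sun=6)
Days before March (Jan-Feb): 60 days
Weekday index = (5 + 60) mod 7 = 2

Wednesday


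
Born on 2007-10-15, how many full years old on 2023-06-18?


Birth: 2007-10-15
Reference: 2023-06-18
Year difference: 2023 - 2007 = 16
Birthday not yet reached in 2023, subtract 1

15 years old


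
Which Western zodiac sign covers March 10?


Date: March 10
Conventional tropical zodiac dates: Pisces from February 19 onward; Aries starts March 21
March 10 falls within the Pisces range

Pisces


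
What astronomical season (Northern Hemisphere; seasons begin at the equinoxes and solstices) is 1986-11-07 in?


Date: November 7
Astronomical Autumn (approx.; exact equinox/solstice day varies by year): September 22 to December 20
November 7 falls within the Autumn window

Autumn


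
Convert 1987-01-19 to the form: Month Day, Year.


ISO 1987-01-19 parses as year=1987, month=01, day=19
Month 1 -> January

January 19, 1987


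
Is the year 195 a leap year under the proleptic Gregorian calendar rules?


Gregorian leap year rule: divisible by 4, but not by 100, unless also by 400.
195 is not divisible by 4 -> not a leap year

No


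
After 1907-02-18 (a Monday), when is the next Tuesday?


Current: Monday
Target: Tuesday
Days ahead: 1

Next Tuesday: 1907-02-19


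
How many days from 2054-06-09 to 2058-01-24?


From 2054-06-09 to 2058-01-24
2054-06-09: days before June = 31 + 28 + 31 + 30 + 31 = 151 (2054 is not a leap year); day of year = 151 + 9 = 160
2058-01-24: day of year = 24
Rest of 2054: 365 - 160 = 205
Full years 2055 (365), 2056 (366), 2057 (365): 1096
Total = 205 + 1096 + 24 = 1325

1325 days


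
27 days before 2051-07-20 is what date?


Start: 2051-07-20, subtract 27 days
Back 20 days from July 20 reaches June 30, 2051 -> 7 left
June 2051: 30 - 7 = 23 -> lands on June 23

Result: 2051-06-23


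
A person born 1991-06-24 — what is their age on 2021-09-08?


Birth: 1991-06-24
Reference: 2021-09-08
Year difference: 2021 - 1991 = 30

30 years old


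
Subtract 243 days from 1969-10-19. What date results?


Start: 1969-10-19, subtract 243 days
Back 19 days from October 19 reaches September 30, 1969 -> 224 left
September 1969 has 30 days -> back to August 31, 1969 -> 194 left
August 1969 has 31 days -> back to July 31, 1969 -> 163 left
July 1969 has 31 days -> back to June 30, 1969 -> 132 left
June 1969 has 30 days -> back to May 31, 1969 -> 102 left
May 1969 has 31 days -> back to April 30, 1969 -> 71 left
April 1969 has 30 days -> back to March 31, 1969 -> 41 left
March 1969 has 31 days -> back to February 28, 1969 -> 10 left
February 1969: 28 - 10 = 18 -> lands on February 18

Result: 1969-02-18


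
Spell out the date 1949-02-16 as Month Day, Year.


ISO 1949-02-16 parses as year=1949, month=02, day=16
Month 2 -> February

February 16, 1949


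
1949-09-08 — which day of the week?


Date: September 8, 1949
Anchor: Jan 1, 1949. With p = 1949 - 1 = 1948: (p + p//4 - p//100 + p//400) mod 7 = (1948 + 487 - 19 + 4) mod 7 = 2420 mod 7 = 5 -> Saturday (Mon=0 ... Sun=6)
Days before September (Jan-Aug): 243; offset = 243 + 8 - 1 = 250
Weekday index = (5 + 250) mod 7 = 3

Day of the week: Thursday


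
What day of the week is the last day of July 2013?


July 2013 has 31 days
Anchor: Jan 1, 2013. With p = 2013 - 1 = 2012: (p + p//4 - p//100 + p//400) mod 7 = (2012 + 503 - 20 + 5) mod 7 = 2500 mod 7 = 1 -> Tuesday (Mon=0 ... Sun=6)
Days before July (Jan-Jun): 181; July 1 index = (1 + 181) mod 7 = 0 -> Monday
Last day offset: 31 - 1 = 30 days
Weekday index = (0 + 30) mod 7 = 2

Wednesday, July 31


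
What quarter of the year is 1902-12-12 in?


Month: December (month 12)
Q1: Jan-Mar, Q2: Apr-Jun, Q3: Jul-Sep, Q4: Oct-Dec

Q4


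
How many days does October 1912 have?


October 1912

31 days


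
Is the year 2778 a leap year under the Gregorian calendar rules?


Gregorian leap year rule: divisible by 4, but not by 100, unless also by 400.
2778 is not divisible by 4 -> not a leap year

No


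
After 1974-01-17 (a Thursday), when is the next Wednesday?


Current: Thursday
Target: Wednesday
Days ahead: 6

Next Wednesday: 1974-01-23


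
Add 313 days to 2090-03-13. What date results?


Start: 2090-03-13, add 313 days
March 2090 has 31 days: 31 - 13 = 18 days to March 31 -> 295 left
April 2090 has 30 days -> 265 left
May 2090 has 31 days -> 234 left
June 2090 has 30 days -> 204 left
July 2090 has 31 days -> 173 left
August 2090 has 31 days -> 142 left
September 2090 has 30 days -> 112 left
October 2090 has 31 days -> 81 left
November 2090 has 30 days -> 51 left
December 2090 has 31 days -> 20 left
January 2091: 20 <= 31 -> lands on January 20

Result: 2091-01-20


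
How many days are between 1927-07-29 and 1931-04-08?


From 1927-07-29 to 1931-04-08
1927-07-29: days before July = 31 + 28 + 31 + 30 + 31 + 30 = 181 (1927 is not a leap year); day of year = 181 + 29 = 210
1931-04-08: days before April = 31 + 28 + 31 = 90 (1931 is not a leap year); day of year = 90 + 8 = 98
Rest of 1927: 365 - 210 = 155
Full years 1928 (366), 1929 (365), 1930 (365): 1096
Total = 155 + 1096 + 98 = 1349

1349 days


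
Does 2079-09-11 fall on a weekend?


Anchor: Jan 1, 2079. With p = 2079 - 1 = 2078: (p + p//4 - p//100 + p//400) mod 7 = (2078 + 519 - 20 + 5) mod 7 = 2582 mod 7 = 6 -> Sunday (Mon=0 ... Sun=6)
Day of year: 254; offset = 253
Weekday index = (6 + 253) mod 7 = 0 -> Monday
Weekend days: Saturday, Sunday

No


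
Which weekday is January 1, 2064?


Target: January 1, 2064
Anchor: Jan 1, 2064. With p = 2064 - 1 = 2063: (p + p//4 - p//100 + p//400) mod 7 = (2063 + 515 - 20 + 5) mod 7 = 2563 mod 7 = 1 -> Tuesday (Mon=0 ... Sun=6)
Offset from anchor: 0 days
Weekday index = (1 + 0) mod 7 = 1

Tuesday


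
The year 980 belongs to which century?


Century = (year - 1) // 100 + 1
= (980 - 1) // 100 + 1
= 979 // 100 + 1
= 9 + 1

10th century


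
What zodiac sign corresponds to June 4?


Date: June 4
Conventional tropical zodiac dates: Gemini from May 21 onward; Cancer starts June 21
June 4 falls within the Gemini range

Gemini


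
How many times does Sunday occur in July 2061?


July 2061 has 31 days
Anchor: Jan 1, 2061. With p = 2061 - 1 = 2060: (p + p//4 - p//100 + p//400) mod 7 = (2060 + 515 - 20 + 5) mod 7 = 2560 mod 7 = 5 -> Saturday (Mon=0 ... Sun=6)
Days before July (Jan-Jun): 181; July 1 index = (5 + 181) mod 7 = 4 -> Friday
First Sunday is July 3
Sundays: 3, 10, 17, 24, 31

5 Sundays


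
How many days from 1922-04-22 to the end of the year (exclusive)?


Day of year: 112 of 365
Remaining = 365 - 112

253 days


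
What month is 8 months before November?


November is month 11
11 - 8 = 3

March


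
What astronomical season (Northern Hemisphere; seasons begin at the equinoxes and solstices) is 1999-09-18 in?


Date: September 18
Astronomical Summer (approx.; exact equinox/solstice day varies by year): June 21 to September 21
September 18 falls within the Summer window

Summer


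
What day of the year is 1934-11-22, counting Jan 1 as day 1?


Date: November 22, 1934
Days in months 1 through 10: 304
Plus 22 days in November

Day of year: 326


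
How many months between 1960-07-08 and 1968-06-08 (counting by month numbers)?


From July 1960 to June 1968
8 years * 12 = 96 months, minus 1 month = 95

95 months


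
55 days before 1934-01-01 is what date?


Start: 1934-01-01, subtract 55 days
Back 1 day from January 1 reaches December 31, 1933 -> 54 left
December 1933 has 31 days -> back to November 30, 1933 -> 23 left
November 1933: 30 - 23 = 7 -> lands on November 7

Result: 1933-11-07


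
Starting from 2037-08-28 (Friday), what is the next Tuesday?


Current: Friday
Target: Tuesday
Days ahead: 4

Next Tuesday: 2037-09-01


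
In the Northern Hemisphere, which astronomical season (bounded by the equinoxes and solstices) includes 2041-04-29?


Date: April 29
Astronomical Spring (approx.; exact equinox/solstice day varies by year): March 20 to June 20
April 29 falls within the Spring window

Spring


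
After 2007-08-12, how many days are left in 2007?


Day of year: 224 of 365
Remaining = 365 - 224

141 days


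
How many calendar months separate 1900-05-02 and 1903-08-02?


From May 1900 to August 1903
3 years * 12 = 36 months, plus 3 months = 39

39 months


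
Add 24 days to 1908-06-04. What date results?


Start: 1908-06-04, add 24 days
June 1908 has 30 days; 4 + 24 = 28 stays within June

Result: 1908-06-28


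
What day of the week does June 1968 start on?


Target: June 1, 1968
Anchor: Jan 1, 1968. With p = 1968 - 1 = 1967: (p + p//4 - p//100 + p//400) mod 7 = (1967 + 491 - 19 + 4) mod 7 = 2443 mod 7 = 0 -> Monday (Mon=0 ... Sun=6)
Days before June (Jan-May): 152 days
Weekday index = (0 + 152) mod 7 = 5

Saturday


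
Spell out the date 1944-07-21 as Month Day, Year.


ISO 1944-07-21 parses as year=1944, month=07, day=21
Month 7 -> July

July 21, 1944


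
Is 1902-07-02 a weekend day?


Anchor: Jan 1, 1902. With p = 1902 - 1 = 1901: (p + p//4 - p//100 + p//400) mod 7 = (1901 + 475 - 19 + 4) mod 7 = 2361 mod 7 = 2 -> Wednesday (Mon=0 ... Sun=6)
Day of year: 183; offset = 182
Weekday index = (2 + 182) mod 7 = 2 -> Wednesday
Weekend days: Saturday, Sunday

No


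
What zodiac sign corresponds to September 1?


Date: September 1
Conventional tropical zodiac dates: Virgo from August 23 onward; Libra starts September 23
September 1 falls within the Virgo range

Virgo


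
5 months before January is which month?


January is month 1
1 - 5 = -4; wrap: -4 + 12 = 8

August


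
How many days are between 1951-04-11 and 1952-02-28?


From 1951-04-11 to 1952-02-28
1951-04-11: days before April = 31 + 28 + 31 = 90 (1951 is not a leap year); day of year = 90 + 11 = 101
1952-02-28: days before February = 31; day of year = 31 + 28 = 59
Rest of 1951: 365 - 101 = 264
Total = 264 + 59 = 323

323 days


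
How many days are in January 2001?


January 2001

31 days


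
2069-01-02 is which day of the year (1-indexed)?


Date: January 2, 2069
No months before January
Plus 2 days in January

Day of year: 2


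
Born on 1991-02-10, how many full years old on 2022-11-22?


Birth: 1991-02-10
Reference: 2022-11-22
Year difference: 2022 - 1991 = 31

31 years old


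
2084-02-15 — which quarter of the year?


Month: February (month 2)
Q1: Jan-Mar, Q2: Apr-Jun, Q3: Jul-Sep, Q4: Oct-Dec

Q1


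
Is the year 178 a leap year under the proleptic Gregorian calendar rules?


Gregorian leap year rule: divisible by 4, but not by 100, unless also by 400.
178 is not divisible by 4 -> not a leap year

No


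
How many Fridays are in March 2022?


March 2022 has 31 days
Anchor: Jan 1, 2022. With p = 2022 - 1 = 2021: (p + p//4 - p//100 + p//400) mod 7 = (2021 + 505 - 20 + 5) mod 7 = 2511 mod 7 = 5 -> Saturday (Mon=0 ... Sun=6)
Days before March (Jan-Feb): 59; March 1 index = (5 + 59) mod 7 = 1 -> Tuesday
First Friday is March 4
Fridays: 4, 11, 18, 25

4 Fridays


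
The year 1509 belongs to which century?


Century = (year - 1) // 100 + 1
= (1509 - 1) // 100 + 1
= 1508 // 100 + 1
= 15 + 1

16th century


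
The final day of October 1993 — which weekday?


October 1993 has 31 days
Anchor: Jan 1, 1993. With p = 1993 - 1 = 1992: (p + p//4 - p//100 + p//400) mod 7 = (1992 + 498 - 19 + 4) mod 7 = 2475 mod 7 = 4 -> Friday (Mon=0 ... Sun=6)
Days before October (Jan-Sep): 273; October 1 index = (4 + 273) mod 7 = 4 -> Friday
Last day offset: 31 - 1 = 30 days
Weekday index = (4 + 30) mod 7 = 6

Sunday, October 31


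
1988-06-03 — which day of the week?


Date: June 3, 1988
Anchor: Jan 1, 1988. With p = 1988 - 1 = 1987: (p + p//4 - p//100 + p//400) mod 7 = (1987 + 496 - 19 + 4) mod 7 = 2468 mod 7 = 4 -> Friday (Mon=0 ... Sun=6)
Days before June (Jan-May): 152; offset = 152 + 3 - 1 = 154
Weekday index = (4 + 154) mod 7 = 4

Day of the week: Friday


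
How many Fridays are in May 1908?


May 1908 has 31 days
Anchor: Jan 1, 1908. With p = 1908 - 1 = 1907: (p + p//4 - p//100 + p//400) mod 7 = (1907 + 476 - 19 + 4) mod 7 = 2368 mod 7 = 2 -> Wednesday (Mon=0 ... Sun=6)
Days before May (Jan-Apr): 121; May 1 index = (2 + 121) mod 7 = 4 -> Friday
First Friday is May 1
Fridays: 1, 8, 15, 22, 29

5 Fridays


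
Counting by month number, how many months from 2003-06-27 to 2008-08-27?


From June 2003 to August 2008
5 years * 12 = 60 months, plus 2 months = 62

62 months


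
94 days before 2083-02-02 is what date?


Start: 2083-02-02, subtract 94 days
Back 2 days from February 2 reaches January 31, 2083 -> 92 left
January 2083 has 31 days -> back to December 31, 2082 -> 61 left
December 2082 has 31 days -> back to November 30, 2082 -> 30 left
November 2082 has 30 days -> back to October 31, 2082 -> 0 left
October 2082: 31 - 0 = 31 -> lands on October 31

Result: 2082-10-31


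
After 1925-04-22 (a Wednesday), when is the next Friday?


Current: Wednesday
Target: Friday
Days ahead: 2

Next Friday: 1925-04-24


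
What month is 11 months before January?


January is month 1
1 - 11 = -10; wrap: -10 + 12 = 2

February


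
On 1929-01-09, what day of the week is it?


Date: January 9, 1929
Anchor: Jan 1, 1929. With p = 1929 - 1 = 1928: (p + p//4 - p//100 + p//400) mod 7 = (1928 + 482 - 19 + 4) mod 7 = 2395 mod 7 = 1 -> Tuesday (Mon=0 ... Sun=6)
Days into year = 9 - 1 = 8
Weekday index = (1 + 8) mod 7 = 2

Day of the week: Wednesday


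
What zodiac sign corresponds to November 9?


Date: November 9
Conventional tropical zodiac dates: Scorpio from October 23 onward; Sagittarius starts November 22
November 9 falls within the Scorpio range

Scorpio
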